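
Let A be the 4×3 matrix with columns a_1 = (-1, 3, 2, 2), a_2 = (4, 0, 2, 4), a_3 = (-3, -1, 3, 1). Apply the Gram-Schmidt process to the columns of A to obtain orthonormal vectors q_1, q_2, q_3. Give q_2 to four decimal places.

q_2 = (0.7803, -0.2341, 0.1951, 0.5462)

a_1 = (-1, 3, 2, 2); ‖a_1‖ = 4.2426, so q_1 = (-0.2357, 0.7071, 0.4714, 0.4714).
q_1·a_2 = (-0.2357)·4 + 0.7071·0 + 0.4714·2 + 0.4714·4 = 1.8856.
u_2 = a_2 − 1.8856·q_1 = (4.4444, -1.3333, 1.1111, 3.1111).
‖u_2‖ = 5.6960, so q_2 = (0.7803, -0.2341, 0.1951, 0.5462).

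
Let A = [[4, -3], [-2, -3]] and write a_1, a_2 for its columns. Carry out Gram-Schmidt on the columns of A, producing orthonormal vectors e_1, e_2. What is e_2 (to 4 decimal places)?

e_1 = a_1/‖a_1‖ = (4, -2)/4.4721 = (0.8944, -0.4472).
r_{12} = e_1·a_2 = -1.3416.
u_2 = a_2 + 1.3416·e_1 = (-1.8000, -3.6000).
‖u_2‖ = 4.0249, so e_2 = (-0.4472, -0.8944).

e_2 = (-0.4472, -0.8944)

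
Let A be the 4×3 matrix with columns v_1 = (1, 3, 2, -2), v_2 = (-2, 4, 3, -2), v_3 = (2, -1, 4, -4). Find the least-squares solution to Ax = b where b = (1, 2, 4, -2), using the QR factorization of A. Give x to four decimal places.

e_1 = v_1/‖v_1‖ = (1, 3, 2, -2)/4.2426 = (0.2357, 0.7071, 0.4714, -0.4714).
r_{12} = e_1·v_2 = 4.7140.
u_2 = v_2 − 4.7140·e_1 = (-3.1111, 0.6667, 0.7778, 0.2222).
‖u_2‖ = 3.2830, so e_2 = (-0.9477, 0.2031, 0.2369, 0.0677).
r_{13} = e_1·v_3 = 3.5355; r_{23} = e_2·v_3 = -1.4215.
u_3 = v_3 − 3.5355·e_1 + 1.4215·e_2 = (-0.1804, -3.2113, 2.6701, -2.2371).
‖u_3‖ = 4.7412, so e_3 = (-0.0381, -0.6773, 0.5632, -0.4718).
Qᵀb = (4.4783, 0.2708, 1.8037).
Back-substitute: x_3 = 1.8037/4.7412 = 0.3804.
x_2 = (0.2708 + 1.4215·0.3804)/3.2830 = 0.2472.
x_1 = (4.4783 − 4.7140·0.2472 − 3.5355·0.3804)/4.2426 = 0.4639.

x = (0.4639, 0.2472, 0.3804)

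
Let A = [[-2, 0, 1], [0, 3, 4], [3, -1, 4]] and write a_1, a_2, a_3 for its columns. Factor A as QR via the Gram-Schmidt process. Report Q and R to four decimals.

a_1 = (-2, 0, 3); ‖a_1‖ = 3.6056, so e_1 = (-0.5547, 0.0000, 0.8321).
e_1·a_2 = (-0.5547)·0 + 0.0000·3 + 0.8321·(-1) = -0.8321.
u_2 = a_2 + 0.8321·e_1 = (-0.4615, 3.0000, -0.3077).
‖u_2‖ = 3.0509, so e_2 = (-0.1513, 0.9833, -0.1009).
e_1·a_3 = (-0.5547)·1 + 0.0000·4 + 0.8321·4 = 2.7735; e_2·a_3 = (-0.1513)·1 + 0.9833·4 + (-0.1009)·4 = 3.3786.
u_3 = a_3 − 2.7735·e_1 − 3.3786·e_2 = (3.0496, 0.6777, 2.0331).
‖u_3‖ = 3.7273, so e_3 = (0.8182, 0.1818, 0.5455).

Q = [[-0.5547, -0.1513, 0.8182], [0.0000, 0.9833, 0.1818], [0.8321, -0.1009, 0.5455]], R = [[3.6056, -0.8321, 2.7735], [0.0000, 3.0509, 3.3786], [0.0000, 0.0000, 3.7273]]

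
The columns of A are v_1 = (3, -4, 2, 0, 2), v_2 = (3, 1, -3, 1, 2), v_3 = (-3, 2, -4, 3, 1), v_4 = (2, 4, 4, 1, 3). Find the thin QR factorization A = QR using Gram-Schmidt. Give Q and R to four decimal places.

v_1 = (3, -4, 2, 0, 2); ‖v_1‖ = 5.7446, so e_1 = (0.5222, -0.6963, 0.3482, 0.0000, 0.3482).
e_1·v_2 = 0.5222·3 + (-0.6963)·1 + 0.3482·(-3) + 0.0000·1 + 0.3482·2 = 0.5222.
u_2 = v_2 − 0.5222·e_1 = (2.7273, 1.3636, -3.1818, 1.0000, 1.8182).
‖u_2‖ = 4.8711, so e_2 = (0.5599, 0.2799, -0.6532, 0.2053, 0.3733).
e_1·v_3 = 0.5222·(-3) + (-0.6963)·2 + 0.3482·(-4) + 0.0000·3 + 0.3482·1 = -4.0038; e_2·v_3 = 0.5599·(-3) + 0.2799·2 + (-0.6532)·(-4) + 0.2053·3 + 0.3733·1 = 2.4822.
u_3 = v_3 + 4.0038·e_1 − 2.4822·e_2 = (-2.2989, -1.4828, -0.9847, 2.4904, 1.4674).
‖u_3‖ = 4.0998, so e_3 = (-0.5607, -0.3617, -0.2402, 0.6074, 0.3579).
e_1·v_4 = 0.5222·2 + (-0.6963)·4 + 0.3482·4 + 0.0000·1 + 0.3482·3 = 0.6963; e_2·v_4 = 0.5599·2 + 0.2799·4 + (-0.6532)·4 + 0.2053·1 + 0.3733·3 = 0.9518; e_3·v_4 = (-0.5607)·2 + (-0.3617)·4 + (-0.2402)·4 + 0.6074·1 + 0.3579·3 = -1.8476.
u_4 = v_4 − 0.6963·e_1 − 0.9518·e_2 + 1.8476·e_3 = (0.0675, 3.5502, 3.9356, 1.9269, 3.0636).
‖u_4‖ = 6.4184, so e_4 = (0.0105, 0.5531, 0.6132, 0.3002, 0.4773).

Q = [[0.5222, 0.5599, -0.5607, 0.0105], [-0.6963, 0.2799, -0.3617, 0.5531], [0.3482, -0.6532, -0.2402, 0.6132], [0.0000, 0.2053, 0.6074, 0.3002], [0.3482, 0.3733, 0.3579, 0.4773]], R = [[5.7446, 0.5222, -4.0038, 0.6963], [0.0000, 4.8711, 2.4822, 0.9518], [0.0000, 0.0000, 4.0998, -1.8476], [0.0000, 0.0000, 0.0000, 6.4184]]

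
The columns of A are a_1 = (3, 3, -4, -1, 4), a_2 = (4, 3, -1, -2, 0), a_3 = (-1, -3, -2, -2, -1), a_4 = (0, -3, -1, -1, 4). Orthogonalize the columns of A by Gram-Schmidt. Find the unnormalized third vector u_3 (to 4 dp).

q_1 = a_1/‖a_1‖ = (3, 3, -4, -1, 4)/7.1414 = (0.4201, 0.4201, -0.5601, -0.1400, 0.5601).
r_{12} = q_1·a_2 = 3.7808.
u_2 = a_2 − 3.7808·q_1 = (2.4118, 1.4118, 1.1176, -1.4706, -2.1176).
‖u_2‖ = 3.9631, so q_2 = (0.6086, 0.3562, 0.2820, -0.3711, -0.5343).
r_{13} = q_1·a_3 = -0.8402; r_{23} = q_2·a_3 = -0.9648.
u_3 = a_3 + 0.8402·q_1 + 0.9648·q_2 = (-0.0599, -2.3034, -2.1985, -2.4757, -1.0449).

u_3 = (-0.0599, -2.3034, -2.1985, -2.4757, -1.0449)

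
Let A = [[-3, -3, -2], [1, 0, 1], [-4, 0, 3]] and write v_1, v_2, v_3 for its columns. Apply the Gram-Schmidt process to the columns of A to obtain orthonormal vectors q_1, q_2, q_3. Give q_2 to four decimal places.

v_1 = (-3, 1, -4); ‖v_1‖ = 5.0990, so q_1 = (-0.5883, 0.1961, -0.7845).
q_1·v_2 = (-0.5883)·(-3) + 0.1961·0 + (-0.7845)·0 = 1.7650.
u_2 = v_2 − 1.7650·q_1 = (-1.9615, -0.3462, 1.3846).
‖u_2‖ = 2.4258, so q_2 = (-0.8086, -0.1427, 0.5708).

q_2 = (-0.8086, -0.1427, 0.5708)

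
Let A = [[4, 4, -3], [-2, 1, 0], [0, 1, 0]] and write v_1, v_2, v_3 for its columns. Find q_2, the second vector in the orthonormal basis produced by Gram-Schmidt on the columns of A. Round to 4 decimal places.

q_1 = v_1/‖v_1‖ = (4, -2, 0)/4.4721 = (0.8944, -0.4472, 0.0000).
r_{12} = q_1·v_2 = 3.1305.
u_2 = v_2 − 3.1305·q_1 = (1.2000, 2.4000, 1.0000).
‖u_2‖ = 2.8636, so q_2 = (0.4191, 0.8381, 0.3492).

q_2 = (0.4191, 0.8381, 0.3492)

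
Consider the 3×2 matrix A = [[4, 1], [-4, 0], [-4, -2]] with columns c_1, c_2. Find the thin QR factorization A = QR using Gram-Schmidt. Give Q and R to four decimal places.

Q = [[0.5774, 0.0000], [-0.5774, 0.7071], [-0.5774, -0.7071]], R = [[6.9282, 1.7321], [0.0000, 1.4142]]

q_1 = c_1/‖c_1‖ = (4, -4, -4)/6.9282 = (0.5774, -0.5774, -0.5774).
r_{12} = q_1·c_2 = 1.7321.
u_2 = c_2 − 1.7321·q_1 = (0.0000, 1.0000, -1.0000).
‖u_2‖ = 1.4142, so q_2 = (0.0000, 0.7071, -0.7071).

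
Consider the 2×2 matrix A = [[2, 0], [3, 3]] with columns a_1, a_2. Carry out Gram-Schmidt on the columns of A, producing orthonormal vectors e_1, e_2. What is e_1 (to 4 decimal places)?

a_1 = (2, 3); ‖a_1‖ = 3.6056, so e_1 = (0.5547, 0.8321).

e_1 = (0.5547, 0.8321)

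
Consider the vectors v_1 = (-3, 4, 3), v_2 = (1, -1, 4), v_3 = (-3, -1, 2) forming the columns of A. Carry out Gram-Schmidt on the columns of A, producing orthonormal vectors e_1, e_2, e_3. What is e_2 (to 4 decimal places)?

e_2 = (0.3468, -0.3822, 0.8565)

v_1 = (-3, 4, 3); ‖v_1‖ = 5.8310, so e_1 = (-0.5145, 0.6860, 0.5145).
e_1·v_2 = (-0.5145)·1 + 0.6860·(-1) + 0.5145·4 = 0.8575.
u_2 = v_2 − 0.8575·e_1 = (1.4412, -1.5882, 3.5588).
‖u_2‖ = 4.1551, so e_2 = (0.3468, -0.3822, 0.8565).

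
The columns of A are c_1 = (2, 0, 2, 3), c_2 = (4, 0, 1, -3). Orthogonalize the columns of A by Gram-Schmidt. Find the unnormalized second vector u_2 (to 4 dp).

u_2 = (3.8824, 0.0000, 0.8824, -3.1765)

c_1 = (2, 0, 2, 3); ‖c_1‖ = 4.1231, so e_1 = (0.4851, 0.0000, 0.4851, 0.7276).
e_1·c_2 = 0.4851·4 + 0.0000·0 + 0.4851·1 + 0.7276·(-3) = 0.2425.
u_2 = c_2 − 0.2425·e_1 = (3.8824, 0.0000, 0.8824, -3.1765).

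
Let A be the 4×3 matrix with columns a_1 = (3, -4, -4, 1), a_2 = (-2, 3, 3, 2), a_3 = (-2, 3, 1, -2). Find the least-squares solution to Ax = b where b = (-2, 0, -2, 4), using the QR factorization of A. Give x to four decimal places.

x = (2.3333, 2.1111, 1.3704)

a_1 = (3, -4, -4, 1); ‖a_1‖ = 6.4807, so q_1 = (0.4629, -0.6172, -0.6172, 0.1543).
q_1·a_2 = 0.4629·(-2) + (-0.6172)·3 + (-0.6172)·3 + 0.1543·2 = -4.3205.
u_2 = a_2 + 4.3205·q_1 = (0.0000, 0.3333, 0.3333, 2.6667).
‖u_2‖ = 2.7080, so q_2 = (0.0000, 0.1231, 0.1231, 0.9847).
q_1·a_3 = 0.4629·(-2) + (-0.6172)·3 + (-0.6172)·1 + 0.1543·(-2) = -3.7033; q_2·a_3 = 0.0000·(-2) + 0.1231·3 + 0.1231·1 + 0.9847·(-2) = -1.4771.
u_3 = a_3 + 3.7033·q_1 + 1.4771·q_2 = (-0.2857, 0.8961, -1.1039, 0.0260).
‖u_3‖ = 1.4505, so q_3 = (-0.1970, 0.6178, -0.7611, 0.0179).
Qᵀb = (0.9258, 3.6927, 1.9877).
Back-substitute: x_3 = 1.9877/1.4505 = 1.3704.
x_2 = (3.6927 + 1.4771·1.3704)/2.7080 = 2.1111.
x_1 = (0.9258 + 4.3205·2.1111 + 3.7033·1.3704)/6.4807 = 2.3333.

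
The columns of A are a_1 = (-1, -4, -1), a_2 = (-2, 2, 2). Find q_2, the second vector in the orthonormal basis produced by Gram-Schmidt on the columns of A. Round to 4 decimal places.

a_1 = (-1, -4, -1); ‖a_1‖ = 4.2426, so q_1 = (-0.2357, -0.9428, -0.2357).
q_1·a_2 = (-0.2357)·(-2) + (-0.9428)·2 + (-0.2357)·2 = -1.8856.
u_2 = a_2 + 1.8856·q_1 = (-2.4444, 0.2222, 1.5556).
‖u_2‖ = 2.9059, so q_2 = (-0.8412, 0.0765, 0.5353).

q_2 = (-0.8412, 0.0765, 0.5353)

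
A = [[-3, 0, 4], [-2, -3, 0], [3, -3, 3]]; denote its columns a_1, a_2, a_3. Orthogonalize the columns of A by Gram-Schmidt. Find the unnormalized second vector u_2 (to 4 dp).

q_1 = a_1/‖a_1‖ = (-3, -2, 3)/4.6904 = (-0.6396, -0.4264, 0.6396).
r_{12} = q_1·a_2 = -0.6396.
u_2 = a_2 + 0.6396·q_1 = (-0.4091, -3.2727, -2.5909).

u_2 = (-0.4091, -3.2727, -2.5909)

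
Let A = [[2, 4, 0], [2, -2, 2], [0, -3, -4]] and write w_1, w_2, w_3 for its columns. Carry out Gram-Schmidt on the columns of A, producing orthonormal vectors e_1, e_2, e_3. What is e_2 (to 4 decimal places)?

w_1 = (2, 2, 0); ‖w_1‖ = 2.8284, so e_1 = (0.7071, 0.7071, 0.0000).
e_1·w_2 = 0.7071·4 + 0.7071·(-2) + 0.0000·(-3) = 1.4142.
u_2 = w_2 − 1.4142·e_1 = (3.0000, -3.0000, -3.0000).
‖u_2‖ = 5.1962, so e_2 = (0.5774, -0.5774, -0.5774).

e_2 = (0.5774, -0.5774, -0.5774)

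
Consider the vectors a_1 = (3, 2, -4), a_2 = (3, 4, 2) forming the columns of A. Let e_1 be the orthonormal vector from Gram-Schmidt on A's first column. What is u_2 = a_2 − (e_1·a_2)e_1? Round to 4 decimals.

u_2 = (2.0690, 3.3793, 3.2414)

e_1 = a_1/‖a_1‖ = (3, 2, -4)/5.3852 = (0.5571, 0.3714, -0.7428).
r_{12} = e_1·a_2 = 1.6713.
u_2 = a_2 − 1.6713·e_1 = (2.0690, 3.3793, 3.2414).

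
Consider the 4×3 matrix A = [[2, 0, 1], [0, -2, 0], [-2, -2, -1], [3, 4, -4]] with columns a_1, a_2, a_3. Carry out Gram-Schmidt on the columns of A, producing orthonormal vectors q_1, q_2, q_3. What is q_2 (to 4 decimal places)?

q_1 = a_1/‖a_1‖ = (2, 0, -2, 3)/4.1231 = (0.4851, 0.0000, -0.4851, 0.7276).
r_{12} = q_1·a_2 = 3.8806.
u_2 = a_2 − 3.8806·q_1 = (-1.8824, -2.0000, -0.1176, 1.1765).
‖u_2‖ = 2.9902, so q_2 = (-0.6295, -0.6689, -0.0393, 0.3934).

q_2 = (-0.6295, -0.6689, -0.0393, 0.3934)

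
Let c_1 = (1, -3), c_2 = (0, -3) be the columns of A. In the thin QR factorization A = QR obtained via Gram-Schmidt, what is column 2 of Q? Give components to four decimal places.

e_2 = (-0.9487, -0.3162)

c_1 = (1, -3); ‖c_1‖ = 3.1623, so e_1 = (0.3162, -0.9487).
e_1·c_2 = 0.3162·0 + (-0.9487)·(-3) = 2.8460.
u_2 = c_2 − 2.8460·e_1 = (-0.9000, -0.3000).
‖u_2‖ = 0.9487, so e_2 = (-0.9487, -0.3162).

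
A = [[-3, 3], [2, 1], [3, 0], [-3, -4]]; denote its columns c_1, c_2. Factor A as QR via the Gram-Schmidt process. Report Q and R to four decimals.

Q = [[-0.5388, 0.6941], [0.3592, 0.1350], [0.5388, -0.0964], [-0.5388, -0.7005]], R = [[5.5678, 0.8980], [0.0000, 5.0193]]

e_1 = c_1/‖c_1‖ = (-3, 2, 3, -3)/5.5678 = (-0.5388, 0.3592, 0.5388, -0.5388).
r_{12} = e_1·c_2 = 0.8980.
u_2 = c_2 − 0.8980·e_1 = (3.4839, 0.6774, -0.4839, -3.5161).
‖u_2‖ = 5.0193, so e_2 = (0.6941, 0.1350, -0.0964, -0.7005).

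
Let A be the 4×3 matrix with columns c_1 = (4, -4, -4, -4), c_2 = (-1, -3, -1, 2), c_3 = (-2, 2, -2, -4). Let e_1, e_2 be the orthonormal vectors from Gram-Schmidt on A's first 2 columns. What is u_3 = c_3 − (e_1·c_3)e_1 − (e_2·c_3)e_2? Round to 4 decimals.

u_3 = (-3.3898, 0.5424, -2.0339, -1.8983)

c_1 = (4, -4, -4, -4); ‖c_1‖ = 8.0000, so e_1 = (0.5000, -0.5000, -0.5000, -0.5000).
e_1·c_2 = 0.5000·(-1) + (-0.5000)·(-3) + (-0.5000)·(-1) + (-0.5000)·2 = 0.5000.
u_2 = c_2 − 0.5000·e_1 = (-1.2500, -2.7500, -0.7500, 2.2500).
‖u_2‖ = 3.8406, so e_2 = (-0.3255, -0.7160, -0.1953, 0.5859).
e_1·c_3 = 0.5000·(-2) + (-0.5000)·2 + (-0.5000)·(-2) + (-0.5000)·(-4) = 1.0000; e_2·c_3 = (-0.3255)·(-2) + (-0.7160)·2 + (-0.1953)·(-2) + 0.5859·(-4) = -2.7340.
u_3 = c_3 − 1.0000·e_1 + 2.7340·e_2 = (-3.3898, 0.5424, -2.0339, -1.8983).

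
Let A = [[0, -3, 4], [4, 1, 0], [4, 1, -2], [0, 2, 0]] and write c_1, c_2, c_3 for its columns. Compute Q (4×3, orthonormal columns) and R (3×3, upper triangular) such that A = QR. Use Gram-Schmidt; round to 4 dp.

Q = [[0.0000, -0.8321, 0.4678], [0.7071, 0.0000, 0.3801], [0.7071, 0.0000, -0.3801], [0.0000, 0.5547, 0.7016]], R = [[5.6569, 1.4142, -1.4142], [0.0000, 3.6056, -3.3282], [0.0000, 0.0000, 2.6312]]

e_1 = c_1/‖c_1‖ = (0, 4, 4, 0)/5.6569 = (0.0000, 0.7071, 0.7071, 0.0000).
r_{12} = e_1·c_2 = 1.4142.
u_2 = c_2 − 1.4142·e_1 = (-3.0000, 0.0000, 0.0000, 2.0000).
‖u_2‖ = 3.6056, so e_2 = (-0.8321, 0.0000, 0.0000, 0.5547).
r_{13} = e_1·c_3 = -1.4142; r_{23} = e_2·c_3 = -3.3282.
u_3 = c_3 + 1.4142·e_1 + 3.3282·e_2 = (1.2308, 1.0000, -1.0000, 1.8462).
‖u_3‖ = 2.6312, so e_3 = (0.4678, 0.3801, -0.3801, 0.7016).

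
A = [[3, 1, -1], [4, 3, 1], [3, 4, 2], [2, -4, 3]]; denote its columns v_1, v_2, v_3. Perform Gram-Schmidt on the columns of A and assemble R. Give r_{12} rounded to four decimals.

r_{12} = 3.0822

v_1 = (3, 4, 3, 2); ‖v_1‖ = 6.1644, so e_1 = (0.4867, 0.6489, 0.4867, 0.3244).
r_{12} = e_1·v_2 = 3.0822.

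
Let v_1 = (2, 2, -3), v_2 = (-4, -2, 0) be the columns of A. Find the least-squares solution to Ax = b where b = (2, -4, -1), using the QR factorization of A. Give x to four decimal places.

x = (-0.1020, -0.0612)

v_1 = (2, 2, -3); ‖v_1‖ = 4.1231, so e_1 = (0.4851, 0.4851, -0.7276).
e_1·v_2 = 0.4851·(-4) + 0.4851·(-2) + (-0.7276)·0 = -2.9104.
u_2 = v_2 + 2.9104·e_1 = (-2.5882, -0.5882, -2.1176).
‖u_2‖ = 3.3955, so e_2 = (-0.7623, -0.1732, -0.6237).
Qᵀb = (-0.2425, -0.2079).
Back-substitute: x_2 = -0.2079/3.3955 = -0.0612.
x_1 = (-0.2425 + 2.9104·(-0.0612))/4.1231 = -0.1020.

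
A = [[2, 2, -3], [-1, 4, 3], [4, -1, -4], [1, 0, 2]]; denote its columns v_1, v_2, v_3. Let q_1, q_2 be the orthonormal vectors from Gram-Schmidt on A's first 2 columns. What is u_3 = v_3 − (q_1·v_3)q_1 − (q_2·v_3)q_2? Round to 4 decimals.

q_1 = v_1/‖v_1‖ = (2, -1, 4, 1)/4.6904 = (0.4264, -0.2132, 0.8528, 0.2132).
r_{12} = q_1·v_2 = -0.8528.
u_2 = v_2 + 0.8528·q_1 = (2.3636, 3.8182, -0.2727, 0.1818).
‖u_2‖ = 4.5025, so q_2 = (0.5250, 0.8480, -0.0606, 0.0404).
r_{13} = q_1·v_3 = -4.9036; r_{23} = q_2·v_3 = 1.2922.
u_3 = v_3 + 4.9036·q_1 − 1.2922·q_2 = (-1.5874, 0.8587, 0.2601, 2.9933).

u_3 = (-1.5874, 0.8587, 0.2601, 2.9933)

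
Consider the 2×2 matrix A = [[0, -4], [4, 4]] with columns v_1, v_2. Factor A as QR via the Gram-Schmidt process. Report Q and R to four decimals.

Q = [[0.0000, -1.0000], [1.0000, 0.0000]], R = [[4.0000, 4.0000], [0.0000, 4.0000]]

v_1 = (0, 4); ‖v_1‖ = 4.0000, so e_1 = (0.0000, 1.0000).
e_1·v_2 = 0.0000·(-4) + 1.0000·4 = 4.0000.
u_2 = v_2 − 4.0000·e_1 = (-4.0000, 0.0000).
‖u_2‖ = 4.0000, so e_2 = (-1.0000, 0.0000).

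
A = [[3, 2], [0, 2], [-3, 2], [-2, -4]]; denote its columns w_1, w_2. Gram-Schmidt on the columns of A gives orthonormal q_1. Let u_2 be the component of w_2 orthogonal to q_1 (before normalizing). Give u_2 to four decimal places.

w_1 = (3, 0, -3, -2); ‖w_1‖ = 4.6904, so q_1 = (0.6396, 0.0000, -0.6396, -0.4264).
q_1·w_2 = 0.6396·2 + 0.0000·2 + (-0.6396)·2 + (-0.4264)·(-4) = 1.7056.
u_2 = w_2 − 1.7056·q_1 = (0.9091, 2.0000, 3.0909, -3.2727).

u_2 = (0.9091, 2.0000, 3.0909, -3.2727)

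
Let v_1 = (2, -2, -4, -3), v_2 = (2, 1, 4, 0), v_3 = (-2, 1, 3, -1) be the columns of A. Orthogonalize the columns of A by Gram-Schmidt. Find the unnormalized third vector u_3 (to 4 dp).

u_3 = (-1.5895, 0.0644, 0.7787, -2.1408)

v_1 = (2, -2, -4, -3); ‖v_1‖ = 5.7446, so q_1 = (0.3482, -0.3482, -0.6963, -0.5222).
q_1·v_2 = 0.3482·2 + (-0.3482)·1 + (-0.6963)·4 + (-0.5222)·0 = -2.4371.
u_2 = v_2 + 2.4371·q_1 = (2.8485, 0.1515, 2.3030, -1.2727).
‖u_2‖ = 3.8808, so q_2 = (0.7340, 0.0390, 0.5934, -0.3280).
q_1·v_3 = 0.3482·(-2) + (-0.3482)·1 + (-0.6963)·3 + (-0.5222)·(-1) = -2.6112; q_2·v_3 = 0.7340·(-2) + 0.0390·1 + 0.5934·3 + (-0.3280)·(-1) = 0.6793.
u_3 = v_3 + 2.6112·q_1 − 0.6793·q_2 = (-1.5895, 0.0644, 0.7787, -2.1408).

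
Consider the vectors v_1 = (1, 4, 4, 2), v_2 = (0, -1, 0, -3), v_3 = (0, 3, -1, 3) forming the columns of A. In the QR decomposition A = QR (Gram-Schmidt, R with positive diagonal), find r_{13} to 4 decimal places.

v_1 = (1, 4, 4, 2); ‖v_1‖ = 6.0828, so q_1 = (0.1644, 0.6576, 0.6576, 0.3288).
r_{13} = q_1·v_3 = 2.3016.

r_{13} = 2.3016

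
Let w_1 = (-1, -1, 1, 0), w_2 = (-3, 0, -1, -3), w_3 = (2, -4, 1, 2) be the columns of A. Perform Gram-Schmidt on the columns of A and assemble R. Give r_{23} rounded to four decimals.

r_{23} = -3.5687

w_1 = (-1, -1, 1, 0); ‖w_1‖ = 1.7321, so q_1 = (-0.5774, -0.5774, 0.5774, 0.0000).
q_1·w_2 = (-0.5774)·(-3) + (-0.5774)·0 + 0.5774·(-1) + 0.0000·(-3) = 1.1547.
u_2 = w_2 − 1.1547·q_1 = (-2.3333, 0.6667, -1.6667, -3.0000).
‖u_2‖ = 4.2032, so q_2 = (-0.5551, 0.1586, -0.3965, -0.7137).
r_{23} = q_2·w_3 = -3.5687.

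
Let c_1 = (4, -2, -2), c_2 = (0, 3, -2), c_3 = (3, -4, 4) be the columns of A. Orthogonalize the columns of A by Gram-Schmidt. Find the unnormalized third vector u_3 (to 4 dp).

u_3 = (1.4935, 1.1948, 1.7922)

c_1 = (4, -2, -2); ‖c_1‖ = 4.8990, so e_1 = (0.8165, -0.4082, -0.4082).
e_1·c_2 = 0.8165·0 + (-0.4082)·3 + (-0.4082)·(-2) = -0.4082.
u_2 = c_2 + 0.4082·e_1 = (0.3333, 2.8333, -2.1667).
‖u_2‖ = 3.5824, so e_2 = (0.0930, 0.7909, -0.6048).
e_1·c_3 = 0.8165·3 + (-0.4082)·(-4) + (-0.4082)·4 = 2.4495; e_2·c_3 = 0.0930·3 + 0.7909·(-4) + (-0.6048)·4 = -5.3038.
u_3 = c_3 − 2.4495·e_1 + 5.3038·e_2 = (1.4935, 1.1948, 1.7922).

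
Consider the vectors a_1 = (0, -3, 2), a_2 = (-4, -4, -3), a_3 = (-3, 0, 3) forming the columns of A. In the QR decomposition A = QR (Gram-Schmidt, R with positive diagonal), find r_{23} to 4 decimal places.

r_{23} = 0.0373

q_1 = a_1/‖a_1‖ = (0, -3, 2)/3.6056 = (0.0000, -0.8321, 0.5547).
r_{12} = q_1·a_2 = 1.6641.
u_2 = a_2 − 1.6641·q_1 = (-4.0000, -2.6154, -3.9231).
‖u_2‖ = 6.1831, so q_2 = (-0.6469, -0.4230, -0.6345).
r_{23} = q_2·a_3 = 0.0373.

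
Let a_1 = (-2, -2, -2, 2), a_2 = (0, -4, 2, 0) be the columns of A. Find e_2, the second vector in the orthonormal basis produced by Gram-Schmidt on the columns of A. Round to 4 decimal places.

e_1 = a_1/‖a_1‖ = (-2, -2, -2, 2)/4.0000 = (-0.5000, -0.5000, -0.5000, 0.5000).
r_{12} = e_1·a_2 = 1.0000.
u_2 = a_2 − 1.0000·e_1 = (0.5000, -3.5000, 2.5000, -0.5000).
‖u_2‖ = 4.3589, so e_2 = (0.1147, -0.8030, 0.5735, -0.1147).

e_2 = (0.1147, -0.8030, 0.5735, -0.1147)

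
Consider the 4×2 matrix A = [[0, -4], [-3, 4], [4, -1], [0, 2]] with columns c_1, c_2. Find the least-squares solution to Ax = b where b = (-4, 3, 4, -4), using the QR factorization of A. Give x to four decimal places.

e_1 = c_1/‖c_1‖ = (0, -3, 4, 0)/5.0000 = (0.0000, -0.6000, 0.8000, 0.0000).
r_{12} = e_1·c_2 = -3.2000.
u_2 = c_2 + 3.2000·e_1 = (-4.0000, 2.0800, 1.5600, 2.0000).
‖u_2‖ = 5.1730, so e_2 = (-0.7732, 0.4021, 0.3016, 0.3866).
Qᵀb = (1.4000, 3.9590).
Back-substitute: x_2 = 3.9590/5.1730 = 0.7653.
x_1 = (1.4000 + 3.2000·0.7653)/5.0000 = 0.7698.

x = (0.7698, 0.7653)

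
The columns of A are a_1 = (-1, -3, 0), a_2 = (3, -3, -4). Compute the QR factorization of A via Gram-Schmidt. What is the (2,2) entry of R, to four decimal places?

q_1 = a_1/‖a_1‖ = (-1, -3, 0)/3.1623 = (-0.3162, -0.9487, 0.0000).
r_{12} = q_1·a_2 = 1.8974.
u_2 = a_2 − 1.8974·q_1 = (3.6000, -1.2000, -4.0000).
r_{22} = ‖u_2‖ = 5.5136.

r_{22} = 5.5136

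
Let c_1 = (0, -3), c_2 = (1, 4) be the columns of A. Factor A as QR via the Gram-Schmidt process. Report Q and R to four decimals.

Q = [[0.0000, 1.0000], [-1.0000, 0.0000]], R = [[3.0000, -4.0000], [0.0000, 1.0000]]

c_1 = (0, -3); ‖c_1‖ = 3.0000, so e_1 = (0.0000, -1.0000).
e_1·c_2 = 0.0000·1 + (-1.0000)·4 = -4.0000.
u_2 = c_2 + 4.0000·e_1 = (1.0000, 0.0000).
‖u_2‖ = 1.0000, so e_2 = (1.0000, 0.0000).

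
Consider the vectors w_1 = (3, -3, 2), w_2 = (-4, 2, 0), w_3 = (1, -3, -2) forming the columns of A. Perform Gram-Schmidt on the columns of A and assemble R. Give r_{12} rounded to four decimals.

r_{12} = -3.8376

w_1 = (3, -3, 2); ‖w_1‖ = 4.6904, so q_1 = (0.6396, -0.6396, 0.4264).
r_{12} = q_1·w_2 = -3.8376.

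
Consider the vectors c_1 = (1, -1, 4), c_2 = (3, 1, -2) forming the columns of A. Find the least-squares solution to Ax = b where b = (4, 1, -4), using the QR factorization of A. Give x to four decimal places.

x = (-0.2593, 1.3889)

c_1 = (1, -1, 4); ‖c_1‖ = 4.2426, so q_1 = (0.2357, -0.2357, 0.9428).
q_1·c_2 = 0.2357·3 + (-0.2357)·1 + 0.9428·(-2) = -1.4142.
u_2 = c_2 + 1.4142·q_1 = (3.3333, 0.6667, -0.6667).
‖u_2‖ = 3.4641, so q_2 = (0.9623, 0.1925, -0.1925).
Qᵀb = (-3.0641, 4.8113).
Back-substitute: x_2 = 4.8113/3.4641 = 1.3889.
x_1 = (-3.0641 + 1.4142·1.3889)/4.2426 = -0.2593.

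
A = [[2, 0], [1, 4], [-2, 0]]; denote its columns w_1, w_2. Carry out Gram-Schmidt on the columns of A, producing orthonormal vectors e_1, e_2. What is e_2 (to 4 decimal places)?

w_1 = (2, 1, -2); ‖w_1‖ = 3.0000, so e_1 = (0.6667, 0.3333, -0.6667).
e_1·w_2 = 0.6667·0 + 0.3333·4 + (-0.6667)·0 = 1.3333.
u_2 = w_2 − 1.3333·e_1 = (-0.8889, 3.5556, 0.8889).
‖u_2‖ = 3.7712, so e_2 = (-0.2357, 0.9428, 0.2357).

e_2 = (-0.2357, 0.9428, 0.2357)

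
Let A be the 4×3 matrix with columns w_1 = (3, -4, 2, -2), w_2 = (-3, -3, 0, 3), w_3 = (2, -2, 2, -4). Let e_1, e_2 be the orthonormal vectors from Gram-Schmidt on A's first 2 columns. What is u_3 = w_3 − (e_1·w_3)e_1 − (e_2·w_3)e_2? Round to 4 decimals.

u_3 = (-1.3469, -0.0612, 0.4898, -1.4082)

w_1 = (3, -4, 2, -2); ‖w_1‖ = 5.7446, so e_1 = (0.5222, -0.6963, 0.3482, -0.3482).
e_1·w_2 = 0.5222·(-3) + (-0.6963)·(-3) + 0.3482·0 + (-0.3482)·3 = -0.5222.
u_2 = w_2 + 0.5222·e_1 = (-2.7273, -3.3636, 0.1818, 2.8182).
‖u_2‖ = 5.1698, so e_2 = (-0.5275, -0.6506, 0.0352, 0.5451).
e_1·w_3 = 0.5222·2 + (-0.6963)·(-2) + 0.3482·2 + (-0.3482)·(-4) = 4.5260; e_2·w_3 = (-0.5275)·2 + (-0.6506)·(-2) + 0.0352·2 + 0.5451·(-4) = -1.8640.
u_3 = w_3 − 4.5260·e_1 + 1.8640·e_2 = (-1.3469, -0.0612, 0.4898, -1.4082).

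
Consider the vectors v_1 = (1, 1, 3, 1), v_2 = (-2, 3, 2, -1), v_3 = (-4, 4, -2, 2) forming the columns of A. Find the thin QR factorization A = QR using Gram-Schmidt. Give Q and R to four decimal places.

v_1 = (1, 1, 3, 1); ‖v_1‖ = 3.4641, so e_1 = (0.2887, 0.2887, 0.8660, 0.2887).
e_1·v_2 = 0.2887·(-2) + 0.2887·3 + 0.8660·2 + 0.2887·(-1) = 1.7321.
u_2 = v_2 − 1.7321·e_1 = (-2.5000, 2.5000, 0.5000, -1.5000).
‖u_2‖ = 3.8730, so e_2 = (-0.6455, 0.6455, 0.1291, -0.3873).
e_1·v_3 = 0.2887·(-4) + 0.2887·4 + 0.8660·(-2) + 0.2887·2 = -1.1547; e_2·v_3 = (-0.6455)·(-4) + 0.6455·4 + 0.1291·(-2) + (-0.3873)·2 = 4.1312.
u_3 = v_3 + 1.1547·e_1 − 4.1312·e_2 = (-1.0000, 1.6667, -1.5333, 3.9333).
‖u_3‖ = 4.6476, so e_3 = (-0.2152, 0.3586, -0.3299, 0.8463).

Q = [[0.2887, -0.6455, -0.2152], [0.2887, 0.6455, 0.3586], [0.8660, 0.1291, -0.3299], [0.2887, -0.3873, 0.8463]], R = [[3.4641, 1.7321, -1.1547], [0.0000, 3.8730, 4.1312], [0.0000, 0.0000, 4.6476]]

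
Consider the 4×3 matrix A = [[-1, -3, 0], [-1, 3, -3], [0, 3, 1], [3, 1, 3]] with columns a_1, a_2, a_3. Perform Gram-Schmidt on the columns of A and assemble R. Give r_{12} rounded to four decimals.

a_1 = (-1, -1, 0, 3); ‖a_1‖ = 3.3166, so q_1 = (-0.3015, -0.3015, 0.0000, 0.9045).
r_{12} = q_1·a_2 = 0.9045.

r_{12} = 0.9045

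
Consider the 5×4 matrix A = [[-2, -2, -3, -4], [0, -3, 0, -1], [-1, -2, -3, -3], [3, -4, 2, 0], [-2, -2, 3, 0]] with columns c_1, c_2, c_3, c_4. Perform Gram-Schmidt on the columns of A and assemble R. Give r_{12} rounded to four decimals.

q_1 = c_1/‖c_1‖ = (-2, 0, -1, 3, -2)/4.2426 = (-0.4714, 0.0000, -0.2357, 0.7071, -0.4714).
r_{12} = q_1·c_2 = -0.4714.

r_{12} = -0.4714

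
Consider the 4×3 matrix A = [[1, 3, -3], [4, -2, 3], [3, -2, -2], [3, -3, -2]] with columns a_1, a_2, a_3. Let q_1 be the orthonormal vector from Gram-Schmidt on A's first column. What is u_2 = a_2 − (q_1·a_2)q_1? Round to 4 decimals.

a_1 = (1, 4, 3, 3); ‖a_1‖ = 5.9161, so q_1 = (0.1690, 0.6761, 0.5071, 0.5071).
q_1·a_2 = 0.1690·3 + 0.6761·(-2) + 0.5071·(-2) + 0.5071·(-3) = -3.3806.
u_2 = a_2 + 3.3806·q_1 = (3.5714, 0.2857, -0.2857, -1.2857).

u_2 = (3.5714, 0.2857, -0.2857, -1.2857)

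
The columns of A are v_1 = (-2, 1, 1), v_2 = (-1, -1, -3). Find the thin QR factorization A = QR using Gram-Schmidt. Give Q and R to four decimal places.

v_1 = (-2, 1, 1); ‖v_1‖ = 2.4495, so e_1 = (-0.8165, 0.4082, 0.4082).
e_1·v_2 = (-0.8165)·(-1) + 0.4082·(-1) + 0.4082·(-3) = -0.8165.
u_2 = v_2 + 0.8165·e_1 = (-1.6667, -0.6667, -2.6667).
‖u_2‖ = 3.2146, so e_2 = (-0.5185, -0.2074, -0.8296).

Q = [[-0.8165, -0.5185], [0.4082, -0.2074], [0.4082, -0.8296]], R = [[2.4495, -0.8165], [0.0000, 3.2146]]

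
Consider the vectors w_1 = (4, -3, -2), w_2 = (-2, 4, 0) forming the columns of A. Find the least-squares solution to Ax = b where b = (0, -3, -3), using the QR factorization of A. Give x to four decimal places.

x = (0.3333, -0.2667)

w_1 = (4, -3, -2); ‖w_1‖ = 5.3852, so q_1 = (0.7428, -0.5571, -0.3714).
q_1·w_2 = 0.7428·(-2) + (-0.5571)·4 + (-0.3714)·0 = -3.7139.
u_2 = w_2 + 3.7139·q_1 = (0.7586, 1.9310, -1.3793).
‖u_2‖ = 2.4914, so q_2 = (0.3045, 0.7751, -0.5536).
Qᵀb = (2.7854, -0.6644).
Back-substitute: x_2 = -0.6644/2.4914 = -0.2667.
x_1 = (2.7854 + 3.7139·(-0.2667))/5.3852 = 0.3333.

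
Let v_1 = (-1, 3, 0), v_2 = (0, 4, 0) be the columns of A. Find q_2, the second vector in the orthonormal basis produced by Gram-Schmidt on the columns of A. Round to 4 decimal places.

q_2 = (0.9487, 0.3162, 0.0000)

q_1 = v_1/‖v_1‖ = (-1, 3, 0)/3.1623 = (-0.3162, 0.9487, 0.0000).
r_{12} = q_1·v_2 = 3.7947.
u_2 = v_2 − 3.7947·q_1 = (1.2000, 0.4000, 0.0000).
‖u_2‖ = 1.2649, so q_2 = (0.9487, 0.3162, 0.0000).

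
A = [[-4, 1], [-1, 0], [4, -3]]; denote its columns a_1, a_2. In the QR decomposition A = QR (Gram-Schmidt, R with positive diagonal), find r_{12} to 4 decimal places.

a_1 = (-4, -1, 4); ‖a_1‖ = 5.7446, so q_1 = (-0.6963, -0.1741, 0.6963).
r_{12} = q_1·a_2 = -2.7852.

r_{12} = -2.7852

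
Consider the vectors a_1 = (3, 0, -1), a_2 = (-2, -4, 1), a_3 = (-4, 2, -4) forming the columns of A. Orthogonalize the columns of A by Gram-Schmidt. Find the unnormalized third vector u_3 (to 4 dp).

e_1 = a_1/‖a_1‖ = (3, 0, -1)/3.1623 = (0.9487, 0.0000, -0.3162).
r_{12} = e_1·a_2 = -2.2136.
u_2 = a_2 + 2.2136·e_1 = (0.1000, -4.0000, 0.3000).
‖u_2‖ = 4.0125, so e_2 = (0.0249, -0.9969, 0.0748).
r_{13} = e_1·a_3 = -2.5298; r_{23} = e_2·a_3 = -2.3925.
u_3 = a_3 + 2.5298·e_1 + 2.3925·e_2 = (-1.5404, -0.3851, -4.6211).

u_3 = (-1.5404, -0.3851, -4.6211)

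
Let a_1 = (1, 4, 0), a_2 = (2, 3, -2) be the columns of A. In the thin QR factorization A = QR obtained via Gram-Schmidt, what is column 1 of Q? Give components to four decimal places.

a_1 = (1, 4, 0); ‖a_1‖ = 4.1231, so q_1 = (0.2425, 0.9701, 0.0000).

q_1 = (0.2425, 0.9701, 0.0000)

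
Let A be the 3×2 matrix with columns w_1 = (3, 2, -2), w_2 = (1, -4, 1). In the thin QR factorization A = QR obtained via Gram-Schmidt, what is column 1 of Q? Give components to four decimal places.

q_1 = (0.7276, 0.4851, -0.4851)

w_1 = (3, 2, -2); ‖w_1‖ = 4.1231, so q_1 = (0.7276, 0.4851, -0.4851).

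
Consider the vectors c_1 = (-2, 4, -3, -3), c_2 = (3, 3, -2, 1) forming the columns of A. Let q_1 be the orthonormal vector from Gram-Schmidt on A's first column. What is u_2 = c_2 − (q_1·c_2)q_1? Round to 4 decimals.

q_1 = c_1/‖c_1‖ = (-2, 4, -3, -3)/6.1644 = (-0.3244, 0.6489, -0.4867, -0.4867).
r_{12} = q_1·c_2 = 1.4600.
u_2 = c_2 − 1.4600·q_1 = (3.4737, 2.0526, -1.2895, 1.7105).

u_2 = (3.4737, 2.0526, -1.2895, 1.7105)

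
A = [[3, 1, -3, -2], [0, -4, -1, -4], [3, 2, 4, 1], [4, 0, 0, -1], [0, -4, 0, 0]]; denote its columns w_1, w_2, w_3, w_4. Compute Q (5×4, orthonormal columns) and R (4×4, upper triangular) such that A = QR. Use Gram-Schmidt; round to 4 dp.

Q = [[0.5145, 0.0350, -0.6793, -0.0161], [0.0000, -0.6798, -0.0106, -0.7332], [0.5145, 0.2050, 0.7072, -0.1954], [0.6860, -0.1800, -0.0209, 0.1586], [0.0000, -0.6798, 0.1944, 0.6315]], R = [[5.8310, 1.5435, 0.5145, -1.2005], [0.0000, 5.8837, 1.3947, 3.0343], [0.0000, 0.0000, 4.8775, 2.1293], [0.0000, 0.0000, 0.0000, 2.6111]]

w_1 = (3, 0, 3, 4, 0); ‖w_1‖ = 5.8310, so e_1 = (0.5145, 0.0000, 0.5145, 0.6860, 0.0000).
e_1·w_2 = 0.5145·1 + 0.0000·(-4) + 0.5145·2 + 0.6860·0 + 0.0000·(-4) = 1.5435.
u_2 = w_2 − 1.5435·e_1 = (0.2059, -4.0000, 1.2059, -1.0588, -4.0000).
‖u_2‖ = 5.8837, so e_2 = (0.0350, -0.6798, 0.2050, -0.1800, -0.6798).
e_1·w_3 = 0.5145·(-3) + 0.0000·(-1) + 0.5145·4 + 0.6860·0 + 0.0000·0 = 0.5145; e_2·w_3 = 0.0350·(-3) + (-0.6798)·(-1) + 0.2050·4 + (-0.1800)·0 + (-0.6798)·0 = 1.3947.
u_3 = w_3 − 0.5145·e_1 − 1.3947·e_2 = (-3.3135, -0.0518, 3.4494, -0.1020, 0.9482).
‖u_3‖ = 4.8775, so e_3 = (-0.6793, -0.0106, 0.7072, -0.0209, 0.1944).
e_1·w_4 = 0.5145·(-2) + 0.0000·(-4) + 0.5145·1 + 0.6860·(-1) + 0.0000·0 = -1.2005; e_2·w_4 = 0.0350·(-2) + (-0.6798)·(-4) + 0.2050·1 + (-0.1800)·(-1) + (-0.6798)·0 = 3.0343; e_3·w_4 = (-0.6793)·(-2) + (-0.0106)·(-4) + 0.7072·1 + (-0.0209)·(-1) + 0.1944·0 = 2.1293.
u_4 = w_4 + 1.2005·e_1 − 3.0343·e_2 − 2.1293·e_3 = (-0.0420, -1.9145, -0.5101, 0.4141, 1.6489).
‖u_4‖ = 2.6111, so e_4 = (-0.0161, -0.7332, -0.1954, 0.1586, 0.6315).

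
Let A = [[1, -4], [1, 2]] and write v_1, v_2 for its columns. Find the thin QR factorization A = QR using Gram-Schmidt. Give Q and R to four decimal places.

Q = [[0.7071, -0.7071], [0.7071, 0.7071]], R = [[1.4142, -1.4142], [0.0000, 4.2426]]

v_1 = (1, 1); ‖v_1‖ = 1.4142, so e_1 = (0.7071, 0.7071).
e_1·v_2 = 0.7071·(-4) + 0.7071·2 = -1.4142.
u_2 = v_2 + 1.4142·e_1 = (-3.0000, 3.0000).
‖u_2‖ = 4.2426, so e_2 = (-0.7071, 0.7071).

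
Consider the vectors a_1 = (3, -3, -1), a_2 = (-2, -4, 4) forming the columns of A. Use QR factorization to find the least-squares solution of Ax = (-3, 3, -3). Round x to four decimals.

a_1 = (3, -3, -1); ‖a_1‖ = 4.3589, so q_1 = (0.6882, -0.6882, -0.2294).
q_1·a_2 = 0.6882·(-2) + (-0.6882)·(-4) + (-0.2294)·4 = 0.4588.
u_2 = a_2 − 0.4588·q_1 = (-2.3158, -3.6842, 4.1053).
‖u_2‖ = 5.9824, so q_2 = (-0.3871, -0.6158, 0.6862).
Qᵀb = (-3.4412, -2.7449).
Back-substitute: x_2 = -2.7449/5.9824 = -0.4588.
x_1 = (-3.4412 − 0.4588·(-0.4588))/4.3589 = -0.7412.

x = (-0.7412, -0.4588)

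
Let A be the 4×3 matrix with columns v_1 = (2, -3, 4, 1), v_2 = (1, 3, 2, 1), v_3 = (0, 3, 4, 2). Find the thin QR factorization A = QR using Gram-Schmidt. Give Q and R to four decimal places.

v_1 = (2, -3, 4, 1); ‖v_1‖ = 5.4772, so e_1 = (0.3651, -0.5477, 0.7303, 0.1826).
e_1·v_2 = 0.3651·1 + (-0.5477)·3 + 0.7303·2 + 0.1826·1 = 0.3651.
u_2 = v_2 − 0.3651·e_1 = (0.8667, 3.2000, 1.7333, 0.9333).
‖u_2‖ = 3.8557, so e_2 = (0.2248, 0.8299, 0.4495, 0.2421).
e_1·v_3 = 0.3651·0 + (-0.5477)·3 + 0.7303·4 + 0.1826·2 = 1.6432; e_2·v_3 = 0.2248·0 + 0.8299·3 + 0.4495·4 + 0.2421·2 = 4.7721.
u_3 = v_3 − 1.6432·e_1 − 4.7721·e_2 = (-1.6726, -0.0605, 0.6547, 0.5448).
‖u_3‖ = 1.8780, so e_3 = (-0.8906, -0.0322, 0.3486, 0.2901).

Q = [[0.3651, 0.2248, -0.8906], [-0.5477, 0.8299, -0.0322], [0.7303, 0.4495, 0.3486], [0.1826, 0.2421, 0.2901]], R = [[5.4772, 0.3651, 1.6432], [0.0000, 3.8557, 4.7721], [0.0000, 0.0000, 1.8780]]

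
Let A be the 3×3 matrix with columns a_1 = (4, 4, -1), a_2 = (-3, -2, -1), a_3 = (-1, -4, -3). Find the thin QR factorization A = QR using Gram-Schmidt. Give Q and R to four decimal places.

a_1 = (4, 4, -1); ‖a_1‖ = 5.7446, so q_1 = (0.6963, 0.6963, -0.1741).
q_1·a_2 = 0.6963·(-3) + 0.6963·(-2) + (-0.1741)·(-1) = -3.3075.
u_2 = a_2 + 3.3075·q_1 = (-0.6970, 0.3030, -1.5758).
‖u_2‖ = 1.7495, so q_2 = (-0.3984, 0.1732, -0.9007).
q_1·a_3 = 0.6963·(-1) + 0.6963·(-4) + (-0.1741)·(-3) = -2.9593; q_2·a_3 = (-0.3984)·(-1) + 0.1732·(-4) + (-0.9007)·(-3) = 2.4077.
u_3 = a_3 + 2.9593·q_1 − 2.4077·q_2 = (2.0198, -2.3564, -1.3465).
‖u_3‖ = 3.3831, so q_3 = (0.5970, -0.6965, -0.3980).

Q = [[0.6963, -0.3984, 0.5970], [0.6963, 0.1732, -0.6965], [-0.1741, -0.9007, -0.3980]], R = [[5.7446, -3.3075, -2.9593], [0.0000, 1.7495, 2.4077], [0.0000, 0.0000, 3.3831]]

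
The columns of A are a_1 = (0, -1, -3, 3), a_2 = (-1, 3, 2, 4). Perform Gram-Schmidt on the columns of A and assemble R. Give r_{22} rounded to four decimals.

r_{22} = 5.4338

e_1 = a_1/‖a_1‖ = (0, -1, -3, 3)/4.3589 = (0.0000, -0.2294, -0.6882, 0.6882).
r_{12} = e_1·a_2 = 0.6882.
u_2 = a_2 − 0.6882·e_1 = (-1.0000, 3.1579, 2.4737, 3.5263).
r_{22} = ‖u_2‖ = 5.4338.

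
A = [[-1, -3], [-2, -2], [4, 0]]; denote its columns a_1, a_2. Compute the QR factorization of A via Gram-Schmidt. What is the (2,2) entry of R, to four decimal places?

q_1 = a_1/‖a_1‖ = (-1, -2, 4)/4.5826 = (-0.2182, -0.4364, 0.8729).
r_{12} = q_1·a_2 = 1.5275.
u_2 = a_2 − 1.5275·q_1 = (-2.6667, -1.3333, -1.3333).
r_{22} = ‖u_2‖ = 3.2660.

r_{22} = 3.2660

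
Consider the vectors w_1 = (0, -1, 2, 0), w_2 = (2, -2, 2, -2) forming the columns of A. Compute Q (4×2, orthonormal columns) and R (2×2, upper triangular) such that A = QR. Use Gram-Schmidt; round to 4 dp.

Q = [[0.0000, 0.6742], [-0.4472, -0.2697], [0.8944, -0.1348], [0.0000, -0.6742]], R = [[2.2361, 2.6833], [0.0000, 2.9665]]

w_1 = (0, -1, 2, 0); ‖w_1‖ = 2.2361, so q_1 = (0.0000, -0.4472, 0.8944, 0.0000).
q_1·w_2 = 0.0000·2 + (-0.4472)·(-2) + 0.8944·2 + 0.0000·(-2) = 2.6833.
u_2 = w_2 − 2.6833·q_1 = (2.0000, -0.8000, -0.4000, -2.0000).
‖u_2‖ = 2.9665, so q_2 = (0.6742, -0.2697, -0.1348, -0.6742).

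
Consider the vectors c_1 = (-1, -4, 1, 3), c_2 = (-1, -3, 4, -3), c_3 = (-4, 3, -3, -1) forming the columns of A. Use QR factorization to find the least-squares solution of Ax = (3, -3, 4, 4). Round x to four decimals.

c_1 = (-1, -4, 1, 3); ‖c_1‖ = 5.1962, so e_1 = (-0.1925, -0.7698, 0.1925, 0.5774).
e_1·c_2 = (-0.1925)·(-1) + (-0.7698)·(-3) + 0.1925·4 + 0.5774·(-3) = 1.5396.
u_2 = c_2 − 1.5396·e_1 = (-0.7037, -1.8148, 3.7037, -3.8889).
‖u_2‖ = 5.7122, so e_2 = (-0.1232, -0.3177, 0.6484, -0.6808).
e_1·c_3 = (-0.1925)·(-4) + (-0.7698)·3 + 0.1925·(-3) + 0.5774·(-1) = -2.6943; e_2·c_3 = (-0.1232)·(-4) + (-0.3177)·3 + 0.6484·(-3) + (-0.6808)·(-1) = -1.7247.
u_3 = c_3 + 2.6943·e_1 + 1.7247·e_2 = (-4.7310, 0.3780, -1.3632, -0.6186).
‖u_3‖ = 4.9766, so e_3 = (-0.9507, 0.0760, -0.2739, -0.1243).
Qᵀb = (4.8113, 0.4539, -4.6728).
Back-substitute: x_3 = -4.6728/4.9766 = -0.9390.
x_2 = (0.4539 + 1.7247·(-0.9390))/5.7122 = -0.2040.
x_1 = (4.8113 − 1.5396·(-0.2040) + 2.6943·(-0.9390))/5.1962 = 0.4995.

x = (0.4995, -0.2040, -0.9390)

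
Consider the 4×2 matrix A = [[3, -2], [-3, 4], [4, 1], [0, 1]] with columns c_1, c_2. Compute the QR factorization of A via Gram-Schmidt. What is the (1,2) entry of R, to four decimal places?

r_{12} = -2.4010

c_1 = (3, -3, 4, 0); ‖c_1‖ = 5.8310, so q_1 = (0.5145, -0.5145, 0.6860, 0.0000).
r_{12} = q_1·c_2 = -2.4010.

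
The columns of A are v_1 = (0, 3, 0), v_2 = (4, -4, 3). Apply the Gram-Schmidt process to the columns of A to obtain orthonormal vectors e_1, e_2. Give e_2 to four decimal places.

e_1 = v_1/‖v_1‖ = (0, 3, 0)/3.0000 = (0.0000, 1.0000, 0.0000).
r_{12} = e_1·v_2 = -4.0000.
u_2 = v_2 + 4.0000·e_1 = (4.0000, 0.0000, 3.0000).
‖u_2‖ = 5.0000, so e_2 = (0.8000, 0.0000, 0.6000).

e_2 = (0.8000, 0.0000, 0.6000)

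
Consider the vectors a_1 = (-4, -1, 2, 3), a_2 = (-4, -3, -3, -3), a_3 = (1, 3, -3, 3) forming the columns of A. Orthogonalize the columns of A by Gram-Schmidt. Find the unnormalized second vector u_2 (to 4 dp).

u_2 = (-3.4667, -2.8667, -3.2667, -3.4000)

a_1 = (-4, -1, 2, 3); ‖a_1‖ = 5.4772, so e_1 = (-0.7303, -0.1826, 0.3651, 0.5477).
e_1·a_2 = (-0.7303)·(-4) + (-0.1826)·(-3) + 0.3651·(-3) + 0.5477·(-3) = 0.7303.
u_2 = a_2 − 0.7303·e_1 = (-3.4667, -2.8667, -3.2667, -3.4000).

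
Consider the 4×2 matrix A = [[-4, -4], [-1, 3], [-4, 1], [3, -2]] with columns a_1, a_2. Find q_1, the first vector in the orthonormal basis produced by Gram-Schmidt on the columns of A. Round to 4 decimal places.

a_1 = (-4, -1, -4, 3); ‖a_1‖ = 6.4807, so q_1 = (-0.6172, -0.1543, -0.6172, 0.4629).

q_1 = (-0.6172, -0.1543, -0.6172, 0.4629)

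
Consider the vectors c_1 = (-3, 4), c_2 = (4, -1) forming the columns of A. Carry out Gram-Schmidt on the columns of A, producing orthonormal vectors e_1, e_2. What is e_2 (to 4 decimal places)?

e_2 = (0.8000, 0.6000)

c_1 = (-3, 4); ‖c_1‖ = 5.0000, so e_1 = (-0.6000, 0.8000).
e_1·c_2 = (-0.6000)·4 + 0.8000·(-1) = -3.2000.
u_2 = c_2 + 3.2000·e_1 = (2.0800, 1.5600).
‖u_2‖ = 2.6000, so e_2 = (0.8000, 0.6000).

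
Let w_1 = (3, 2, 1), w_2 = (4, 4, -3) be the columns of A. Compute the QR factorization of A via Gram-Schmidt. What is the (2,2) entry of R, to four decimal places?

r_{22} = 4.5119

w_1 = (3, 2, 1); ‖w_1‖ = 3.7417, so q_1 = (0.8018, 0.5345, 0.2673).
q_1·w_2 = 0.8018·4 + 0.5345·4 + 0.2673·(-3) = 4.5434.
u_2 = w_2 − 4.5434·q_1 = (0.3571, 1.5714, -4.2143).
r_{22} = ‖u_2‖ = 4.5119.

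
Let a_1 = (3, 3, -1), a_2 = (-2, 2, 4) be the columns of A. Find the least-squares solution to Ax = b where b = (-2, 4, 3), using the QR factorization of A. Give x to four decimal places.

q_1 = a_1/‖a_1‖ = (3, 3, -1)/4.3589 = (0.6882, 0.6882, -0.2294).
r_{12} = q_1·a_2 = -0.9177.
u_2 = a_2 + 0.9177·q_1 = (-1.3684, 2.6316, 3.7895).
‖u_2‖ = 4.8123, so q_2 = (-0.2844, 0.5468, 0.7875).
Qᵀb = (0.6882, 5.1185).
Back-substitute: x_2 = 5.1185/4.8123 = 1.0636.
x_1 = (0.6882 + 0.9177·1.0636)/4.3589 = 0.3818.

x = (0.3818, 1.0636)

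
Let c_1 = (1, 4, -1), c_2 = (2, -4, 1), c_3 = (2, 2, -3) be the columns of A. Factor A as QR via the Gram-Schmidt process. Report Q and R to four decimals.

e_1 = c_1/‖c_1‖ = (1, 4, -1)/4.2426 = (0.2357, 0.9428, -0.2357).
r_{12} = e_1·c_2 = -3.5355.
u_2 = c_2 + 3.5355·e_1 = (2.8333, -0.6667, 0.1667).
‖u_2‖ = 2.9155, so e_2 = (0.9718, -0.2287, 0.0572).
r_{13} = e_1·c_3 = 3.0641; r_{23} = e_2·c_3 = 1.3148.
u_3 = c_3 − 3.0641·e_1 − 1.3148·e_2 = (0.0000, -0.5882, -2.3529).
‖u_3‖ = 2.4254, so e_3 = (0.0000, -0.2425, -0.9701).

Q = [[0.2357, 0.9718, 0.0000], [0.9428, -0.2287, -0.2425], [-0.2357, 0.0572, -0.9701]], R = [[4.2426, -3.5355, 3.0641], [0.0000, 2.9155, 1.3148], [0.0000, 0.0000, 2.4254]]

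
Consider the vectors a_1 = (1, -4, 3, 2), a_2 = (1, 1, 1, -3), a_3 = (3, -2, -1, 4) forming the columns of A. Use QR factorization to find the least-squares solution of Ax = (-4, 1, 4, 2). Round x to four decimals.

x = (0.6451, -1.2858, -1.1917)

a_1 = (1, -4, 3, 2); ‖a_1‖ = 5.4772, so q_1 = (0.1826, -0.7303, 0.5477, 0.3651).
q_1·a_2 = 0.1826·1 + (-0.7303)·1 + 0.5477·1 + 0.3651·(-3) = -1.0954.
u_2 = a_2 + 1.0954·q_1 = (1.2000, 0.2000, 1.6000, -2.6000).
‖u_2‖ = 3.2863, so q_2 = (0.3651, 0.0609, 0.4869, -0.7912).
q_1·a_3 = 0.1826·3 + (-0.7303)·(-2) + 0.5477·(-1) + 0.3651·4 = 2.9212; q_2·a_3 = 0.3651·3 + 0.0609·(-2) + 0.4869·(-1) + (-0.7912)·4 = -2.6778.
u_3 = a_3 − 2.9212·q_1 + 2.6778·q_2 = (3.4444, 0.2963, -1.2963, 0.8148).
‖u_3‖ = 3.7810, so q_3 = (0.9110, 0.0784, -0.3428, 0.2155).
Qᵀb = (1.4606, -1.0346, -4.5059).
Back-substitute: x_3 = -4.5059/3.7810 = -1.1917.
x_2 = (-1.0346 + 2.6778·(-1.1917))/3.2863 = -1.2858.
x_1 = (1.4606 + 1.0954·(-1.2858) − 2.9212·(-1.1917))/5.4772 = 0.6451.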